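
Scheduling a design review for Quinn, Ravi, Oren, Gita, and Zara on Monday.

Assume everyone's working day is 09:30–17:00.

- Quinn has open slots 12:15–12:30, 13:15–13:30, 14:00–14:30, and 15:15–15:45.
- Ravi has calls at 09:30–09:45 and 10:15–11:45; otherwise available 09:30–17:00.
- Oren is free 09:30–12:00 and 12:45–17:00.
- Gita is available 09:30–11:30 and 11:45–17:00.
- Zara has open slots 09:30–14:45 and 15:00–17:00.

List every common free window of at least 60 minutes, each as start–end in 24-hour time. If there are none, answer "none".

none

Ravi free within 09:30–17:00: 09:45–10:15, 11:45–17:00.
Quinn ∩ Ravi: 12:15–12:30, 13:15–13:30, 14:00–14:30, 15:15–15:45.
Quinn ∩ Ravi ∩ Oren: 13:15–13:30, 14:00–14:30, 15:15–15:45.
Quinn ∩ Ravi ∩ Oren ∩ Gita: 13:15–13:30, 14:00–14:30, 15:15–15:45.
Quinn ∩ Ravi ∩ Oren ∩ Gita ∩ Zara: 13:15–13:30, 14:00–14:30, 15:15–15:45.
Windows ≥ 60 min: (none).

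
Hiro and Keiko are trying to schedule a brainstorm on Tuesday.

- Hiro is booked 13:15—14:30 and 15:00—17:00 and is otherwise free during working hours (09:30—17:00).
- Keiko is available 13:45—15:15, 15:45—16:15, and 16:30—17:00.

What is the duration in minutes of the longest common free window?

Hiro free within 09:30–17:00: 09:30–13:15, 14:30–15:00.
Hiro ∩ Keiko: 14:30–15:00.
Single common window of 30 minutes.

30 minutes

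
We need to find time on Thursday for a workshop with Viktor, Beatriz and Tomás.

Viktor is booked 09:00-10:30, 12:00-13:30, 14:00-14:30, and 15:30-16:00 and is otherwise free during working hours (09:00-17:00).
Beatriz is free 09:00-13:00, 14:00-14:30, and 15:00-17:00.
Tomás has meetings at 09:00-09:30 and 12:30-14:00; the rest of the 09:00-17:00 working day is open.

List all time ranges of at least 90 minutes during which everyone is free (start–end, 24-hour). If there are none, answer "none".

Viktor free within 09:00–17:00: 10:30–12:00, 13:30–14:00, 14:30–15:30, 16:00–17:00.
Tomás free within 09:00–17:00: 09:30–12:30, 14:00–17:00.
Viktor ∩ Beatriz: 10:30–12:00, 15:00–15:30, 16:00–17:00.
Viktor ∩ Beatriz ∩ Tomás: 10:30–12:00, 15:00–15:30, 16:00–17:00.
Windows ≥ 90 min: 10:30–12:00.

10:30–12:00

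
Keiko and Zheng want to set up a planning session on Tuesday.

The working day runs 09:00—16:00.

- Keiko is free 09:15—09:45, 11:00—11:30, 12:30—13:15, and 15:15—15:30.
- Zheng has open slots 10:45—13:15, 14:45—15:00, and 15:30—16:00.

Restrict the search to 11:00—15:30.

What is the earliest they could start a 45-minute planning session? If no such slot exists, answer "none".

12:30

Keiko ∩ Zheng: 11:00–11:30, 12:30–13:15.
Restricted to 11:00–15:30: 11:00–11:30, 12:30–13:15.
Windows ≥ 45 min: 12:30–13:15.
Earliest such window starts at 12:30.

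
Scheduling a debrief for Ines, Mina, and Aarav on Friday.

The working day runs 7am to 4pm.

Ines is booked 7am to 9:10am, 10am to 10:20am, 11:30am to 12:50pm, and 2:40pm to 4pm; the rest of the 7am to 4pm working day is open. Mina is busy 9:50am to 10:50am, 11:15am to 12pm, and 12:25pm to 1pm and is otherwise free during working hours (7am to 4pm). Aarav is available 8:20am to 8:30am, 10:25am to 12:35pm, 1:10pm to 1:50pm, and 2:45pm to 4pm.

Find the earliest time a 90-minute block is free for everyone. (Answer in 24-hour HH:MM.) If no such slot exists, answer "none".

none

Ines free within 07:00–16:00: 09:10–10:00, 10:20–11:30, 12:50–14:40.
Mina free within 07:00–16:00: 07:00–09:50, 10:50–11:15, 12:00–12:25, 13:00–16:00.
Ines ∩ Mina: 09:10–09:50, 10:50–11:15, 13:00–14:40.
Ines ∩ Mina ∩ Aarav: 10:50–11:15, 13:10–13:50.
Windows ≥ 90 min: (none).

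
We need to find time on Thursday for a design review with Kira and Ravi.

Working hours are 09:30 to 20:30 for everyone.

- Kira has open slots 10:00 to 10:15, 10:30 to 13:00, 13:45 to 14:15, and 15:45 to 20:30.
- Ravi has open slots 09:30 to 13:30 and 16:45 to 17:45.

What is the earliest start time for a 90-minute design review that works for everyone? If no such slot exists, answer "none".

Kira ∩ Ravi: 10:00–10:15, 10:30–13:00, 16:45–17:45.
Windows ≥ 90 min: 10:30–13:00.
Earliest such window starts at 10:30.

10:30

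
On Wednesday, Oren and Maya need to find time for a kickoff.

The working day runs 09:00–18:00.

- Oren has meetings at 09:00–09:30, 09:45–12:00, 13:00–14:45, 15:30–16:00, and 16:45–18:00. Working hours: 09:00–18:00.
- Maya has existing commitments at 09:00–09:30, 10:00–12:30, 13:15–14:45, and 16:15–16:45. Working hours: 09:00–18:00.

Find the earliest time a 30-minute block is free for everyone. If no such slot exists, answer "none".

Oren free within 09:00–18:00: 09:30–09:45, 12:00–13:00, 14:45–15:30, 16:00–16:45.
Maya free within 09:00–18:00: 09:30–10:00, 12:30–13:15, 14:45–16:15, 16:45–18:00.
Oren ∩ Maya: 09:30–09:45, 12:30–13:00, 14:45–15:30, 16:00–16:15.
Windows ≥ 30 min: 12:30–13:00, 14:45–15:30.
Earliest such window starts at 12:30.

12:30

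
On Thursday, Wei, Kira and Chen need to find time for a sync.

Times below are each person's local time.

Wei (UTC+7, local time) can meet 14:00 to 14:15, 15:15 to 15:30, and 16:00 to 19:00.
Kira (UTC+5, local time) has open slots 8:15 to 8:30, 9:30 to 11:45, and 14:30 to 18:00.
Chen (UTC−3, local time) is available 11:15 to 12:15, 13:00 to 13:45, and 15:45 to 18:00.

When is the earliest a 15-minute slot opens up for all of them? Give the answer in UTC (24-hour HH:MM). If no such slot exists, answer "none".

Wei → UTC: 07:00–07:15, 08:15–08:30, 09:00–12:00.
Kira → UTC: 03:15–03:30, 04:30–06:45, 09:30–13:00.
Chen → UTC: 14:15–15:15, 16:00–16:45, 18:45–21:00.
Wei ∩ Kira: 09:30–12:00.
Wei ∩ Kira ∩ Chen: (none).
Windows ≥ 15 min: (none).

none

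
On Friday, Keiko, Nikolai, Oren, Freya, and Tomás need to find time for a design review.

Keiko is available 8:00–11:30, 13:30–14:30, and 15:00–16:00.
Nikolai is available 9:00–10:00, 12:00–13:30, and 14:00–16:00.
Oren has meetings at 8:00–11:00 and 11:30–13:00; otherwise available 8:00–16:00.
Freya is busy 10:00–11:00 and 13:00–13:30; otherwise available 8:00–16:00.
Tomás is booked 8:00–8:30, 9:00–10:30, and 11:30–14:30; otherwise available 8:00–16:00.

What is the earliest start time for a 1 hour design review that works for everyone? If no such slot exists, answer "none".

Oren free within 08:00–16:00: 11:00–11:30, 13:00–16:00.
Freya free within 08:00–16:00: 08:00–10:00, 11:00–13:00, 13:30–16:00.
Tomás free within 08:00–16:00: 08:30–09:00, 10:30–11:30, 14:30–16:00.
Keiko ∩ Nikolai: 09:00–10:00, 14:00–14:30, 15:00–16:00.
Keiko ∩ Nikolai ∩ Oren: 14:00–14:30, 15:00–16:00.
Keiko ∩ Nikolai ∩ Oren ∩ Freya: 14:00–14:30, 15:00–16:00.
Keiko ∩ Nikolai ∩ Oren ∩ Freya ∩ Tomás: 15:00–16:00.
Windows ≥ 60 min: 15:00–16:00.
Earliest such window starts at 15:00.

15:00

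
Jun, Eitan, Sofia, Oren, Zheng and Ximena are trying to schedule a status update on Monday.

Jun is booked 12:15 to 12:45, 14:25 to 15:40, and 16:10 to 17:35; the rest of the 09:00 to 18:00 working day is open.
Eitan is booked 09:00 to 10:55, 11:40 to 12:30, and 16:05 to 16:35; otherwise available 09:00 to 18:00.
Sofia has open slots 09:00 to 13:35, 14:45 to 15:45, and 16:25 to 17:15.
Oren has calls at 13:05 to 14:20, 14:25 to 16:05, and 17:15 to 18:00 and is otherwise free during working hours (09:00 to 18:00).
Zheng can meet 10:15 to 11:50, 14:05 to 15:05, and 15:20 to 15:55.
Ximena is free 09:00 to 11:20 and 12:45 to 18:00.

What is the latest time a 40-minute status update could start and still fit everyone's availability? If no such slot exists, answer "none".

Jun free within 09:00–18:00: 09:00–12:15, 12:45–14:25, 15:40–16:10, 17:35–18:00.
Eitan free within 09:00–18:00: 10:55–11:40, 12:30–16:05, 16:35–18:00.
Oren free within 09:00–18:00: 09:00–13:05, 14:20–14:25, 16:05–17:15.
Jun ∩ Eitan: 10:55–11:40, 12:45–14:25, 15:40–16:05, 17:35–18:00.
Jun ∩ Eitan ∩ Sofia: 10:55–11:40, 12:45–13:35, 15:40–15:45.
Jun ∩ Eitan ∩ Sofia ∩ Oren: 10:55–11:40, 12:45–13:05.
Jun ∩ Eitan ∩ Sofia ∩ Oren ∩ Zheng: 10:55–11:40.
Jun ∩ Eitan ∩ Sofia ∩ Oren ∩ Zheng ∩ Ximena: 10:55–11:20.
Windows ≥ 40 min: (none).

none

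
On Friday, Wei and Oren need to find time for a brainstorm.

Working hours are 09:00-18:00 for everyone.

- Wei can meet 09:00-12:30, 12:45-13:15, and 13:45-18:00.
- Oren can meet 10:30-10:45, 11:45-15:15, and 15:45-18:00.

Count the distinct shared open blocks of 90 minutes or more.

2

Wei ∩ Oren: 10:30–10:45, 11:45–12:30, 12:45–13:15, 13:45–15:15, 15:45–18:00.
Windows ≥ 90 min: 13:45–15:15, 15:45–18:00.
That's 2 windows.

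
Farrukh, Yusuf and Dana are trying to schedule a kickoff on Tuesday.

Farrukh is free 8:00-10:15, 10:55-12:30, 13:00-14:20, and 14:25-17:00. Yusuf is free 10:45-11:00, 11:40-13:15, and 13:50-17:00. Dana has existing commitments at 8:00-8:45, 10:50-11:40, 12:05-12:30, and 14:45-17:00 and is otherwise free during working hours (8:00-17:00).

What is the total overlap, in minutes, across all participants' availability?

90 minutes

Dana free within 08:00–17:00: 08:45–10:50, 11:40–12:05, 12:30–14:45.
Farrukh ∩ Yusuf: 10:55–11:00, 11:40–12:30, 13:00–13:15, 13:50–14:20, 14:25–17:00.
Farrukh ∩ Yusuf ∩ Dana: 11:40–12:05, 13:00–13:15, 13:50–14:20, 14:25–14:45.
Total common minutes: 25 + 15 + 30 + 20 = 90.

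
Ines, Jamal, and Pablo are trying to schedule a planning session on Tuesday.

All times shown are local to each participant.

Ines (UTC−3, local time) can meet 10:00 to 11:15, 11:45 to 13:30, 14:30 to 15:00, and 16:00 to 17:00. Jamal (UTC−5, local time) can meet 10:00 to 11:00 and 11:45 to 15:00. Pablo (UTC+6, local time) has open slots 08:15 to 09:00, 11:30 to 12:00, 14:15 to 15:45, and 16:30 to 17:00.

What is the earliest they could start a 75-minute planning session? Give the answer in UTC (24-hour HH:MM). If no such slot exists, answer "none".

none

Ines → UTC: 13:00–14:15, 14:45–16:30, 17:30–18:00, 19:00–20:00.
Jamal → UTC: 15:00–16:00, 16:45–20:00.
Pablo → UTC: 02:15–03:00, 05:30–06:00, 08:15–09:45, 10:30–11:00.
Ines ∩ Jamal: 15:00–16:00, 17:30–18:00, 19:00–20:00.
Ines ∩ Jamal ∩ Pablo: (none).
Windows ≥ 75 min: (none).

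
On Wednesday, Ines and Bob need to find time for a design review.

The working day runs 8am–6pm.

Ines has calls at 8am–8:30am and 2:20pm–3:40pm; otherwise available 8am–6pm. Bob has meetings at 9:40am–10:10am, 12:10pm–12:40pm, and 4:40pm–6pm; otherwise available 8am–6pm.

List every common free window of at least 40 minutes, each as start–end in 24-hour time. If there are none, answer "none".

08:30–09:40, 10:10–12:10, 12:40–14:20, 15:40–16:40

Ines free within 08:00–18:00: 08:30–14:20, 15:40–18:00.
Bob free within 08:00–18:00: 08:00–09:40, 10:10–12:10, 12:40–16:40.
Ines ∩ Bob: 08:30–09:40, 10:10–12:10, 12:40–14:20, 15:40–16:40.
Windows ≥ 40 min: 08:30–09:40, 10:10–12:10, 12:40–14:20, 15:40–16:40.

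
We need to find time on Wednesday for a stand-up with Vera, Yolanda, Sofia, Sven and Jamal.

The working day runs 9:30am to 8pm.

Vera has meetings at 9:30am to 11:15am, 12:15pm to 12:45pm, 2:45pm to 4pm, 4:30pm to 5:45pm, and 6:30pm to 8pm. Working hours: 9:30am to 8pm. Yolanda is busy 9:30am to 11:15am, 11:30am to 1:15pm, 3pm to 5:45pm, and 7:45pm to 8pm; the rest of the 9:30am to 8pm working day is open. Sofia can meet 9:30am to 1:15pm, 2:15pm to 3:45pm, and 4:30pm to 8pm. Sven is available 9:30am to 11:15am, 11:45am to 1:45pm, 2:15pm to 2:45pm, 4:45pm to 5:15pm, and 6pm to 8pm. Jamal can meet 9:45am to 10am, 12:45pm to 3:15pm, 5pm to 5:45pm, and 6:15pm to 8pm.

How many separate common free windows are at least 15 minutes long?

Vera free within 09:30–20:00: 11:15–12:15, 12:45–14:45, 16:00–16:30, 17:45–18:30.
Yolanda free within 09:30–20:00: 11:15–11:30, 13:15–15:00, 17:45–19:45.
Vera ∩ Yolanda: 11:15–11:30, 13:15–14:45, 17:45–18:30.
Vera ∩ Yolanda ∩ Sofia: 11:15–11:30, 14:15–14:45, 17:45–18:30.
Vera ∩ Yolanda ∩ Sofia ∩ Sven: 14:15–14:45, 18:00–18:30.
Vera ∩ Yolanda ∩ Sofia ∩ Sven ∩ Jamal: 14:15–14:45, 18:15–18:30.
Windows ≥ 15 min: 14:15–14:45, 18:15–18:30.
That's 2 windows.

2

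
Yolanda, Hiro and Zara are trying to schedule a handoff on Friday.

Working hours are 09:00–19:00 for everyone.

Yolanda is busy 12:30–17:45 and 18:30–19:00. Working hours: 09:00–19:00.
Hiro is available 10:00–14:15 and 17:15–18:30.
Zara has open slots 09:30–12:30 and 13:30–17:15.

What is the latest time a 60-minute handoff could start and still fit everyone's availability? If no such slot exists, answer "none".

11:30

Yolanda free within 09:00–19:00: 09:00–12:30, 17:45–18:30.
Yolanda ∩ Hiro: 10:00–12:30, 17:45–18:30.
Yolanda ∩ Hiro ∩ Zara: 10:00–12:30.
Windows ≥ 60 min: 10:00–12:30.
Latest start in the last window 10:00–12:30 is 12:30 − 60 min = 11:30.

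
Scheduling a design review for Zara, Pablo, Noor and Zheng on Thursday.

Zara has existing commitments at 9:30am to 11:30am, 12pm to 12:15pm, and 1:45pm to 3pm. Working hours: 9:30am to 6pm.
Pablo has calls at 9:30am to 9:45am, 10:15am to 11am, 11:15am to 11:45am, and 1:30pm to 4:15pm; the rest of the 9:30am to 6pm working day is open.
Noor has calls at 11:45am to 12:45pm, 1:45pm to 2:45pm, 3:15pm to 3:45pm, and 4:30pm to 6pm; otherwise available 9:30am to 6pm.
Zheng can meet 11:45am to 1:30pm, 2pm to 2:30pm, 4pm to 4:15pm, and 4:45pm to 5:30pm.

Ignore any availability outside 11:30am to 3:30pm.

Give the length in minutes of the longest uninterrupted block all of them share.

45 minutes

Zara free within 09:30–18:00: 11:30–12:00, 12:15–13:45, 15:00–18:00.
Pablo free within 09:30–18:00: 09:45–10:15, 11:00–11:15, 11:45–13:30, 16:15–18:00.
Noor free within 09:30–18:00: 09:30–11:45, 12:45–13:45, 14:45–15:15, 15:45–16:30.
Zara ∩ Pablo: 11:45–12:00, 12:15–13:30, 16:15–18:00.
Zara ∩ Pablo ∩ Noor: 12:45–13:30, 16:15–16:30.
Zara ∩ Pablo ∩ Noor ∩ Zheng: 12:45–13:30.
Restricted to 11:30–15:30: 12:45–13:30.
Single common window of 45 minutes.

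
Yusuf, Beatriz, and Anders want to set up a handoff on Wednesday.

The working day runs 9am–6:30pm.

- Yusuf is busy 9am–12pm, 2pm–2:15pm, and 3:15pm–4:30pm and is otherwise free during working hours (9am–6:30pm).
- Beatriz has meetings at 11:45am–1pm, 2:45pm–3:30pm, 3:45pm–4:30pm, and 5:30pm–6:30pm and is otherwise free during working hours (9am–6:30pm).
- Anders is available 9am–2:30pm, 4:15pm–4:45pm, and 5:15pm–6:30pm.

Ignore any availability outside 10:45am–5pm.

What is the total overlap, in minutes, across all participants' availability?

90 minutes

Yusuf free within 09:00–18:30: 12:00–14:00, 14:15–15:15, 16:30–18:30.
Beatriz free within 09:00–18:30: 09:00–11:45, 13:00–14:45, 15:30–15:45, 16:30–17:30.
Yusuf ∩ Beatriz: 13:00–14:00, 14:15–14:45, 16:30–17:30.
Yusuf ∩ Beatriz ∩ Anders: 13:00–14:00, 14:15–14:30, 16:30–16:45, 17:15–17:30.
Restricted to 10:45–17:00: 13:00–14:00, 14:15–14:30, 16:30–16:45.
Total common minutes: 60 + 15 + 15 = 90.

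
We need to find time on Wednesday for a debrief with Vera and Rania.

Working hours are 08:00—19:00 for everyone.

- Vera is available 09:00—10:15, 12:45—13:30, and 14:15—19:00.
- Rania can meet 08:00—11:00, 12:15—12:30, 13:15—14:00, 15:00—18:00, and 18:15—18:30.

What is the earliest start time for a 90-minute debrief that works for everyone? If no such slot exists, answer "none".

15:00

Vera ∩ Rania: 09:00–10:15, 13:15–13:30, 15:00–18:00, 18:15–18:30.
Windows ≥ 90 min: 15:00–18:00.
Earliest such window starts at 15:00.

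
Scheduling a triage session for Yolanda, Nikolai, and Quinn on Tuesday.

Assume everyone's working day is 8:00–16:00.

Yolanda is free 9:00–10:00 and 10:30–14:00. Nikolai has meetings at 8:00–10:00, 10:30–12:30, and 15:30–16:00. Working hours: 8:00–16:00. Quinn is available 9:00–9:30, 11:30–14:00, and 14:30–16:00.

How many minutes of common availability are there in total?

90 minutes

Nikolai free within 08:00–16:00: 10:00–10:30, 12:30–15:30.
Yolanda ∩ Nikolai: 12:30–14:00.
Yolanda ∩ Nikolai ∩ Quinn: 12:30–14:00.
Total common minutes: 90.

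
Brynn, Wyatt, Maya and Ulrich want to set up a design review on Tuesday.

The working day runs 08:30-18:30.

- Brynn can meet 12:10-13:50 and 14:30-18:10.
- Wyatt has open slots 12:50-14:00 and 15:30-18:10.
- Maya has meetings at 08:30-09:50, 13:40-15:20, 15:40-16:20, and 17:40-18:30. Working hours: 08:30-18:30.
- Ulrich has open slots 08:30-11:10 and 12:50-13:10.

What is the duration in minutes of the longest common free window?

20 minutes

Maya free within 08:30–18:30: 09:50–13:40, 15:20–15:40, 16:20–17:40.
Brynn ∩ Wyatt: 12:50–13:50, 15:30–18:10.
Brynn ∩ Wyatt ∩ Maya: 12:50–13:40, 15:30–15:40, 16:20–17:40.
Brynn ∩ Wyatt ∩ Maya ∩ Ulrich: 12:50–13:10.
Single common window of 20 minutes.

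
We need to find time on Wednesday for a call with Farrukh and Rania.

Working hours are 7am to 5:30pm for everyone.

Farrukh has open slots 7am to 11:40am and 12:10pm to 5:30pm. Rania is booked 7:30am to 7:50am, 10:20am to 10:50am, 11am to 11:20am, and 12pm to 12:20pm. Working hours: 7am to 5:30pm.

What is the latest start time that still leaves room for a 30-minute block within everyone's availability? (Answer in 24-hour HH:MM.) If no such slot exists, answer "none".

Rania free within 07:00–17:30: 07:00–07:30, 07:50–10:20, 10:50–11:00, 11:20–12:00, 12:20–17:30.
Farrukh ∩ Rania: 07:00–07:30, 07:50–10:20, 10:50–11:00, 11:20–11:40, 12:20–17:30.
Windows ≥ 30 min: 07:00–07:30, 07:50–10:20, 12:20–17:30.
Latest start in the last window 12:20–17:30 is 17:30 − 30 min = 17:00.

17:00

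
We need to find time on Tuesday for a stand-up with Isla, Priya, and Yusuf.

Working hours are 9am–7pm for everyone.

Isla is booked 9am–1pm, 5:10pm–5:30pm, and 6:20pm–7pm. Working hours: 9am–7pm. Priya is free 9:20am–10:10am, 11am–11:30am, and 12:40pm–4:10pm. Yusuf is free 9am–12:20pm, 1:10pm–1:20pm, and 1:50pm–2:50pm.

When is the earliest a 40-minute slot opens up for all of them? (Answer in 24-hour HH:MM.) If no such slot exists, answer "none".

Isla free within 09:00–19:00: 13:00–17:10, 17:30–18:20.
Isla ∩ Priya: 13:00–16:10.
Isla ∩ Priya ∩ Yusuf: 13:10–13:20, 13:50–14:50.
Windows ≥ 40 min: 13:50–14:50.
Earliest such window starts at 13:50.

13:50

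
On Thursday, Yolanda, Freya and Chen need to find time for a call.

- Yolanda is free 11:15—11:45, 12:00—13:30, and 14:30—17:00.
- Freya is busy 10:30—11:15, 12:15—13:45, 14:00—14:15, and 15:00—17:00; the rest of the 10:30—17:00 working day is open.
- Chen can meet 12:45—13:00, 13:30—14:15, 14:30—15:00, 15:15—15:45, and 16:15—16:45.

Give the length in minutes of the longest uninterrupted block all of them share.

30 minutes

Freya free within 10:30–17:00: 11:15–12:15, 13:45–14:00, 14:15–15:00.
Yolanda ∩ Freya: 11:15–11:45, 12:00–12:15, 14:30–15:00.
Yolanda ∩ Freya ∩ Chen: 14:30–15:00.
Single common window of 30 minutes.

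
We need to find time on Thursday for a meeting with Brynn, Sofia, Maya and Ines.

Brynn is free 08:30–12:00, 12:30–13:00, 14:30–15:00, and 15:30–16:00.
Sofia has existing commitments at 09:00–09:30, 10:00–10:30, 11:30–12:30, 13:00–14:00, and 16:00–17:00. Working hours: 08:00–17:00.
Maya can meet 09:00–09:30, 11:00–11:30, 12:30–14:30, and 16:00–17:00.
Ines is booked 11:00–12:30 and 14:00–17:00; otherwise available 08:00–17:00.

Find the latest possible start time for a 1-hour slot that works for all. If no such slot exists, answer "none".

none

Sofia free within 08:00–17:00: 08:00–09:00, 09:30–10:00, 10:30–11:30, 12:30–13:00, 14:00–16:00.
Ines free within 08:00–17:00: 08:00–11:00, 12:30–14:00.
Brynn ∩ Sofia: 08:30–09:00, 09:30–10:00, 10:30–11:30, 12:30–13:00, 14:30–15:00, 15:30–16:00.
Brynn ∩ Sofia ∩ Maya: 11:00–11:30, 12:30–13:00.
Brynn ∩ Sofia ∩ Maya ∩ Ines: 12:30–13:00.
Windows ≥ 60 min: (none).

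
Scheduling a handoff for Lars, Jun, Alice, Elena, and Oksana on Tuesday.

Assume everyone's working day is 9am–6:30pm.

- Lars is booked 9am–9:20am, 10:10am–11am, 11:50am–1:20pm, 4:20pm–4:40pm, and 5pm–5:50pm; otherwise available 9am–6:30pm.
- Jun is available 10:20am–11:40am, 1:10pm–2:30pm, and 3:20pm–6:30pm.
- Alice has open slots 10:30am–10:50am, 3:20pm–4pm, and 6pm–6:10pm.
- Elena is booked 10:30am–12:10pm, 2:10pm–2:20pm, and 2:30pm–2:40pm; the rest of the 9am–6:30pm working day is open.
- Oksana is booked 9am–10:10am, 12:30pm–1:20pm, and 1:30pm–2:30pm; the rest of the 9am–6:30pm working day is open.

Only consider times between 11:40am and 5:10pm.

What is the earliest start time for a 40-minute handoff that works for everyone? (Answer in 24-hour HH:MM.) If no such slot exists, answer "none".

15:20

Lars free within 09:00–18:30: 09:20–10:10, 11:00–11:50, 13:20–16:20, 16:40–17:00, 17:50–18:30.
Elena free within 09:00–18:30: 09:00–10:30, 12:10–14:10, 14:20–14:30, 14:40–18:30.
Oksana free within 09:00–18:30: 10:10–12:30, 13:20–13:30, 14:30–18:30.
Lars ∩ Jun: 11:00–11:40, 13:20–14:30, 15:20–16:20, 16:40–17:00, 17:50–18:30.
Lars ∩ Jun ∩ Alice: 15:20–16:00, 18:00–18:10.
Lars ∩ Jun ∩ Alice ∩ Elena: 15:20–16:00, 18:00–18:10.
Lars ∩ Jun ∩ Alice ∩ Elena ∩ Oksana: 15:20–16:00, 18:00–18:10.
Restricted to 11:40–17:10: 15:20–16:00.
Windows ≥ 40 min: 15:20–16:00.
Earliest such window starts at 15:20.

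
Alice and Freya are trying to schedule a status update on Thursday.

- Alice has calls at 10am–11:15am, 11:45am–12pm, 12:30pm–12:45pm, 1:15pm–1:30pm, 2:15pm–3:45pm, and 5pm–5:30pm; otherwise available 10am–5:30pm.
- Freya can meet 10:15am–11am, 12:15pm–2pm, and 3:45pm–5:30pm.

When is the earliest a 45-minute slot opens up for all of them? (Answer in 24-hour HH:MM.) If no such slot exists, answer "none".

15:45

Alice free within 10:00–17:30: 11:15–11:45, 12:00–12:30, 12:45–13:15, 13:30–14:15, 15:45–17:00.
Alice ∩ Freya: 12:15–12:30, 12:45–13:15, 13:30–14:00, 15:45–17:00.
Windows ≥ 45 min: 15:45–17:00.
Earliest such window starts at 15:45.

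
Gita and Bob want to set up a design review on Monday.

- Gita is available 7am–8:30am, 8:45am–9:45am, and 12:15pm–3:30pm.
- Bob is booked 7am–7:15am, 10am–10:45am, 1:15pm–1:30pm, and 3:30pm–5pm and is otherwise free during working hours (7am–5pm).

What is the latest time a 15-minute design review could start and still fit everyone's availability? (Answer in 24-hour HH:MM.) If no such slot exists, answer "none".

15:15

Bob free within 07:00–17:00: 07:15–10:00, 10:45–13:15, 13:30–15:30.
Gita ∩ Bob: 07:15–08:30, 08:45–09:45, 12:15–13:15, 13:30–15:30.
Windows ≥ 15 min: 07:15–08:30, 08:45–09:45, 12:15–13:15, 13:30–15:30.
Latest start in the last window 13:30–15:30 is 15:30 − 15 min = 15:15.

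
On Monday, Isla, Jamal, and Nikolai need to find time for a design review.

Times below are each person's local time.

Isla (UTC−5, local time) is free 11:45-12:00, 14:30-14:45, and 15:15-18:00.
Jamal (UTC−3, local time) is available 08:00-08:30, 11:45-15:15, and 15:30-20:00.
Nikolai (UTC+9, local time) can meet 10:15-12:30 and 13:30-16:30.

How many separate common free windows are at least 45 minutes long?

0

Isla → UTC: 16:45–17:00, 19:30–19:45, 20:15–23:00.
Jamal → UTC: 11:00–11:30, 14:45–18:15, 18:30–23:00.
Nikolai → UTC: 01:15–03:30, 04:30–07:30.
Isla ∩ Jamal: 16:45–17:00, 19:30–19:45, 20:15–23:00.
Isla ∩ Jamal ∩ Nikolai: (none).
Windows ≥ 45 min: (none).
That's 0 windows.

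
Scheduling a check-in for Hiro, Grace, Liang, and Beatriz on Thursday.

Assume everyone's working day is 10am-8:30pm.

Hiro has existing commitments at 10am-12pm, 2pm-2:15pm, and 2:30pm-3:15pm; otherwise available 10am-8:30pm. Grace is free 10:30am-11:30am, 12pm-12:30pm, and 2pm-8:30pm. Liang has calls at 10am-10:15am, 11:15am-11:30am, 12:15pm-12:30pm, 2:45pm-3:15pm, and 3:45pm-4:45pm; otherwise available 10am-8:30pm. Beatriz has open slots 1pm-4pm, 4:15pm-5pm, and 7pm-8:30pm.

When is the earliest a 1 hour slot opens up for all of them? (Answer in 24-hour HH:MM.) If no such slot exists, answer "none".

Hiro free within 10:00–20:30: 12:00–14:00, 14:15–14:30, 15:15–20:30.
Liang free within 10:00–20:30: 10:15–11:15, 11:30–12:15, 12:30–14:45, 15:15–15:45, 16:45–20:30.
Hiro ∩ Grace: 12:00–12:30, 14:15–14:30, 15:15–20:30.
Hiro ∩ Grace ∩ Liang: 12:00–12:15, 14:15–14:30, 15:15–15:45, 16:45–20:30.
Hiro ∩ Grace ∩ Liang ∩ Beatriz: 14:15–14:30, 15:15–15:45, 16:45–17:00, 19:00–20:30.
Windows ≥ 60 min: 19:00–20:30.
Earliest such window starts at 19:00.

19:00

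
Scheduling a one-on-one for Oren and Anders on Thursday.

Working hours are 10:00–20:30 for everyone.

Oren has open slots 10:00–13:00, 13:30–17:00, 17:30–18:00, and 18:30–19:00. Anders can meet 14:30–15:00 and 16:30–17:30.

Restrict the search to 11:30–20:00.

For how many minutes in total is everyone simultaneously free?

Oren ∩ Anders: 14:30–15:00, 16:30–17:00.
Restricted to 11:30–20:00: 14:30–15:00, 16:30–17:00.
Total common minutes: 30 + 30 = 60.

60 minutes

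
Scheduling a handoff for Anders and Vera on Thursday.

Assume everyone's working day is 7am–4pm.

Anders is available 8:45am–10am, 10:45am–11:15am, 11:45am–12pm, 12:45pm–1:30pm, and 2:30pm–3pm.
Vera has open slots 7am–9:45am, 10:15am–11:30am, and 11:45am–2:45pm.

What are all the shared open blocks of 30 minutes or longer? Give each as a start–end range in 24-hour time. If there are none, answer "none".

Anders ∩ Vera: 08:45–09:45, 10:45–11:15, 11:45–12:00, 12:45–13:30, 14:30–14:45.
Windows ≥ 30 min: 08:45–09:45, 10:45–11:15, 12:45–13:30.

08:45–09:45, 10:45–11:15, 12:45–13:30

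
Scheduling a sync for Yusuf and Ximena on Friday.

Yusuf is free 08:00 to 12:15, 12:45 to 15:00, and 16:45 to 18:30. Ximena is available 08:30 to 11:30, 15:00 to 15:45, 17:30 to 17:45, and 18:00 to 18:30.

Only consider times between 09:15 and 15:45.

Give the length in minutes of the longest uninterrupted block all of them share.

135 minutes

Yusuf ∩ Ximena: 08:30–11:30, 17:30–17:45, 18:00–18:30.
Restricted to 09:15–15:45: 09:15–11:30.
Single common window of 135 minutes.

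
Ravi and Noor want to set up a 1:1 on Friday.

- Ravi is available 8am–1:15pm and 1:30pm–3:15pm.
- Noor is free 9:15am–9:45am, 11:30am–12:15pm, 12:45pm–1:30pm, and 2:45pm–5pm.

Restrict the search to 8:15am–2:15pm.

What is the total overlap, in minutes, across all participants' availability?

Ravi ∩ Noor: 09:15–09:45, 11:30–12:15, 12:45–13:15, 14:45–15:15.
Restricted to 08:15–14:15: 09:15–09:45, 11:30–12:15, 12:45–13:15.
Total common minutes: 30 + 45 + 30 = 105.

105 minutes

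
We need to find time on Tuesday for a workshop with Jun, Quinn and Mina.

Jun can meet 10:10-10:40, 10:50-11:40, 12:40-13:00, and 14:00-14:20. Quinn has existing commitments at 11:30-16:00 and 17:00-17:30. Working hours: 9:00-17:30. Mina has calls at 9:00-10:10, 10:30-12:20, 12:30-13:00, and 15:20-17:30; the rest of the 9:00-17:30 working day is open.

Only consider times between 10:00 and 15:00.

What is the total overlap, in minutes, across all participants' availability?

Quinn free within 09:00–17:30: 09:00–11:30, 16:00–17:00.
Mina free within 09:00–17:30: 10:10–10:30, 12:20–12:30, 13:00–15:20.
Jun ∩ Quinn: 10:10–10:40, 10:50–11:30.
Jun ∩ Quinn ∩ Mina: 10:10–10:30.
Restricted to 10:00–15:00: 10:10–10:30.
Total common minutes: 20.

20 minutes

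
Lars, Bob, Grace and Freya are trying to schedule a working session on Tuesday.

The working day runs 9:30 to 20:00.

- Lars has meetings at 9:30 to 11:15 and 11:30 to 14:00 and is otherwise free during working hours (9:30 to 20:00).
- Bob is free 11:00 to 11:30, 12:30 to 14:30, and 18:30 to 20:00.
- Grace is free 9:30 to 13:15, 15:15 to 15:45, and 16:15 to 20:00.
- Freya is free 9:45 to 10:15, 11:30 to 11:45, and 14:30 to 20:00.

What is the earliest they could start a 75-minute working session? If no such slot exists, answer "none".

18:30

Lars free within 09:30–20:00: 11:15–11:30, 14:00–20:00.
Lars ∩ Bob: 11:15–11:30, 14:00–14:30, 18:30–20:00.
Lars ∩ Bob ∩ Grace: 11:15–11:30, 18:30–20:00.
Lars ∩ Bob ∩ Grace ∩ Freya: 18:30–20:00.
Windows ≥ 75 min: 18:30–20:00.
Earliest such window starts at 18:30.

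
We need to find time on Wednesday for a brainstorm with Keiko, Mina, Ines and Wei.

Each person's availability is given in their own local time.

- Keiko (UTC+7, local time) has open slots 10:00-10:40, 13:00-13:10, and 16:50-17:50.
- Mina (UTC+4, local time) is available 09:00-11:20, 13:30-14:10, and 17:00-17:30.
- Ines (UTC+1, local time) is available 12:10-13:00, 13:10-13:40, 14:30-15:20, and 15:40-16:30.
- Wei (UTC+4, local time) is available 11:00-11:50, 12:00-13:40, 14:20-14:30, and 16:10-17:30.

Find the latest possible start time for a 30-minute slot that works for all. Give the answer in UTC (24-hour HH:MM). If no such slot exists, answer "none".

none

Keiko → UTC: 03:00–03:40, 06:00–06:10, 09:50–10:50.
Mina → UTC: 05:00–07:20, 09:30–10:10, 13:00–13:30.
Ines → UTC: 11:10–12:00, 12:10–12:40, 13:30–14:20, 14:40–15:30.
Wei → UTC: 07:00–07:50, 08:00–09:40, 10:20–10:30, 12:10–13:30.
Keiko ∩ Mina: 06:00–06:10, 09:50–10:10.
Keiko ∩ Mina ∩ Ines: (none).
Keiko ∩ Mina ∩ Ines ∩ Wei: (none).
Windows ≥ 30 min: (none).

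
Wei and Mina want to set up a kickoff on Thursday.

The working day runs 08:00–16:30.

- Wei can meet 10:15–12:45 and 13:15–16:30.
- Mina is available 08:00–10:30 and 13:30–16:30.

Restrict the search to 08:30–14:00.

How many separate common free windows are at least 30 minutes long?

1

Wei ∩ Mina: 10:15–10:30, 13:30–16:30.
Restricted to 08:30–14:00: 10:15–10:30, 13:30–14:00.
Windows ≥ 30 min: 13:30–14:00.
That's 1 window.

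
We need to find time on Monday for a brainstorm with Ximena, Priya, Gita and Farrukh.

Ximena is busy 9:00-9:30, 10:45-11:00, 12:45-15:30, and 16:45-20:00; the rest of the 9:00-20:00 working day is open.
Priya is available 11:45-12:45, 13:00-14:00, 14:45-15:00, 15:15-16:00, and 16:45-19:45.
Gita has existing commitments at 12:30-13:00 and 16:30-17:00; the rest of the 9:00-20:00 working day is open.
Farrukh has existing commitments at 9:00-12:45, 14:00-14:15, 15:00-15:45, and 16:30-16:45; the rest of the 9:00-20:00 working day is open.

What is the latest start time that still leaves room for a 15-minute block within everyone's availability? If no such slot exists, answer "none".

Ximena free within 09:00–20:00: 09:30–10:45, 11:00–12:45, 15:30–16:45.
Gita free within 09:00–20:00: 09:00–12:30, 13:00–16:30, 17:00–20:00.
Farrukh free within 09:00–20:00: 12:45–14:00, 14:15–15:00, 15:45–16:30, 16:45–20:00.
Ximena ∩ Priya: 11:45–12:45, 15:30–16:00.
Ximena ∩ Priya ∩ Gita: 11:45–12:30, 15:30–16:00.
Ximena ∩ Priya ∩ Gita ∩ Farrukh: 15:45–16:00.
Windows ≥ 15 min: 15:45–16:00.
Latest start in the last window 15:45–16:00 is 16:00 − 15 min = 15:45.

15:45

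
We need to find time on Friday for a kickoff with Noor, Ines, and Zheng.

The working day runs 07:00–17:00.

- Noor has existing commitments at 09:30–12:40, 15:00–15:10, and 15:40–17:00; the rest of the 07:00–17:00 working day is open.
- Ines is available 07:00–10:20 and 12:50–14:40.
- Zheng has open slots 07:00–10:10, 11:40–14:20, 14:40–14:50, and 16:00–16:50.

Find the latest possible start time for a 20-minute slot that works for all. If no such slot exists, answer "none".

Noor free within 07:00–17:00: 07:00–09:30, 12:40–15:00, 15:10–15:40.
Noor ∩ Ines: 07:00–09:30, 12:50–14:40.
Noor ∩ Ines ∩ Zheng: 07:00–09:30, 12:50–14:20.
Windows ≥ 20 min: 07:00–09:30, 12:50–14:20.
Latest start in the last window 12:50–14:20 is 14:20 − 20 min = 14:00.

14:00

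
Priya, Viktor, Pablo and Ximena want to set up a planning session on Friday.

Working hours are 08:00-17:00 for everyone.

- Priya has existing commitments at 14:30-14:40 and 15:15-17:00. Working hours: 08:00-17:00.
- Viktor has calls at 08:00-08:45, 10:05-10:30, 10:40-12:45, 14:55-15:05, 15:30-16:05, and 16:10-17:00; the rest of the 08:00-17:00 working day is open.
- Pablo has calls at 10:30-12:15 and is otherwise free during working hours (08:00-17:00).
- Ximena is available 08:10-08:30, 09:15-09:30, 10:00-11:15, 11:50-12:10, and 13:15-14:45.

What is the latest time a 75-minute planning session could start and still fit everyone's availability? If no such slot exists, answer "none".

Priya free within 08:00–17:00: 08:00–14:30, 14:40–15:15.
Viktor free within 08:00–17:00: 08:45–10:05, 10:30–10:40, 12:45–14:55, 15:05–15:30, 16:05–16:10.
Pablo free within 08:00–17:00: 08:00–10:30, 12:15–17:00.
Priya ∩ Viktor: 08:45–10:05, 10:30–10:40, 12:45–14:30, 14:40–14:55, 15:05–15:15.
Priya ∩ Viktor ∩ Pablo: 08:45–10:05, 12:45–14:30, 14:40–14:55, 15:05–15:15.
Priya ∩ Viktor ∩ Pablo ∩ Ximena: 09:15–09:30, 10:00–10:05, 13:15–14:30, 14:40–14:45.
Windows ≥ 75 min: 13:15–14:30.
Latest start in the last window 13:15–14:30 is 14:30 − 75 min = 13:15.

13:15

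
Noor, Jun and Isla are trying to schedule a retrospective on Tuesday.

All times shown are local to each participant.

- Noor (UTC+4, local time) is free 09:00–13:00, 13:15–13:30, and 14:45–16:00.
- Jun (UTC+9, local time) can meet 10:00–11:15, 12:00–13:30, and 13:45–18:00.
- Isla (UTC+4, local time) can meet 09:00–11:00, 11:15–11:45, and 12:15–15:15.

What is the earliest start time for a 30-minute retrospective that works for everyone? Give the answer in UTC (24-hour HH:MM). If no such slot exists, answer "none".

05:00

Noor → UTC: 05:00–09:00, 09:15–09:30, 10:45–12:00.
Jun → UTC: 01:00–02:15, 03:00–04:30, 04:45–09:00.
Isla → UTC: 05:00–07:00, 07:15–07:45, 08:15–11:15.
Noor ∩ Jun: 05:00–09:00.
Noor ∩ Jun ∩ Isla: 05:00–07:00, 07:15–07:45, 08:15–09:00.
Windows ≥ 30 min: 05:00–07:00, 07:15–07:45, 08:15–09:00.
Earliest such window starts at 05:00.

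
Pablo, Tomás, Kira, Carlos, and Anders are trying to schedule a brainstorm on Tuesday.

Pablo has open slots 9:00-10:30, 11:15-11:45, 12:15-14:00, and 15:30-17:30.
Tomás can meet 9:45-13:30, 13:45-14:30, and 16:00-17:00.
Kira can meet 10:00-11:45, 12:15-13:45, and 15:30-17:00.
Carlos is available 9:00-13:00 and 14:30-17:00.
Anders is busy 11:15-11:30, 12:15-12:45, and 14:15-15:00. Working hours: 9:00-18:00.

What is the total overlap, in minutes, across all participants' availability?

Anders free within 09:00–18:00: 09:00–11:15, 11:30–12:15, 12:45–14:15, 15:00–18:00.
Pablo ∩ Tomás: 09:45–10:30, 11:15–11:45, 12:15–13:30, 13:45–14:00, 16:00–17:00.
Pablo ∩ Tomás ∩ Kira: 10:00–10:30, 11:15–11:45, 12:15–13:30, 16:00–17:00.
Pablo ∩ Tomás ∩ Kira ∩ Carlos: 10:00–10:30, 11:15–11:45, 12:15–13:00, 16:00–17:00.
Pablo ∩ Tomás ∩ Kira ∩ Carlos ∩ Anders: 10:00–10:30, 11:30–11:45, 12:45–13:00, 16:00–17:00.
Total common minutes: 30 + 15 + 15 + 60 = 120.

120 minutes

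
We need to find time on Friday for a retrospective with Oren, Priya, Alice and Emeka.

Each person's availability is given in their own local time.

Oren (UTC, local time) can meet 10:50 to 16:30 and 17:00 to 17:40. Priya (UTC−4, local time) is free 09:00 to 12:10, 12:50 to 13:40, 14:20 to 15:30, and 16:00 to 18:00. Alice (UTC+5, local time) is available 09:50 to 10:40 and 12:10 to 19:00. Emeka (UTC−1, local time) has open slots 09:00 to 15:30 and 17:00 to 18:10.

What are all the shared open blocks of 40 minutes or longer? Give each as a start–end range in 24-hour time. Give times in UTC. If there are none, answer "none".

Oren → UTC: 10:50–16:30, 17:00–17:40.
Priya → UTC: 13:00–16:10, 16:50–17:40, 18:20–19:30, 20:00–22:00.
Alice → UTC: 04:50–05:40, 07:10–14:00.
Emeka → UTC: 10:00–16:30, 18:00–19:10.
Oren ∩ Priya: 13:00–16:10, 17:00–17:40.
Oren ∩ Priya ∩ Alice: 13:00–14:00.
Oren ∩ Priya ∩ Alice ∩ Emeka: 13:00–14:00.
Windows ≥ 40 min: 13:00–14:00.

13:00–14:00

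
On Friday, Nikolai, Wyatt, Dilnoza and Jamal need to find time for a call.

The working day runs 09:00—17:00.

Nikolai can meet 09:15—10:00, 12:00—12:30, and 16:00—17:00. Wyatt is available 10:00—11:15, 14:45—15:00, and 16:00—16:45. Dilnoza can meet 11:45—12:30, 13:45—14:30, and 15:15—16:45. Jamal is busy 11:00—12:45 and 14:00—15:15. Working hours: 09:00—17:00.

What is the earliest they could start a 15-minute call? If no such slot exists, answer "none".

16:00

Jamal free within 09:00–17:00: 09:00–11:00, 12:45–14:00, 15:15–17:00.
Nikolai ∩ Wyatt: 16:00–16:45.
Nikolai ∩ Wyatt ∩ Dilnoza: 16:00–16:45.
Nikolai ∩ Wyatt ∩ Dilnoza ∩ Jamal: 16:00–16:45.
Windows ≥ 15 min: 16:00–16:45.
Earliest such window starts at 16:00.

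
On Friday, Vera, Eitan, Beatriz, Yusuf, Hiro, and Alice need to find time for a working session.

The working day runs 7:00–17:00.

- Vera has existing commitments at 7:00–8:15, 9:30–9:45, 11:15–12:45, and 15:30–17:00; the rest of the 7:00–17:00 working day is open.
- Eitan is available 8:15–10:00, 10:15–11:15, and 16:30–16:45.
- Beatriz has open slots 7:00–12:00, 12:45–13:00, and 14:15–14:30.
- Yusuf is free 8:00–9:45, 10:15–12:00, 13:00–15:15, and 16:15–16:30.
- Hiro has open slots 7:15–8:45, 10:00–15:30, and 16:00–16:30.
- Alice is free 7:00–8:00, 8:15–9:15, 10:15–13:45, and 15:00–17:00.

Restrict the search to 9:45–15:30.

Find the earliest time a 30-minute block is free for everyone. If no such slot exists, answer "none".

Vera free within 07:00–17:00: 08:15–09:30, 09:45–11:15, 12:45–15:30.
Vera ∩ Eitan: 08:15–09:30, 09:45–10:00, 10:15–11:15.
Vera ∩ Eitan ∩ Beatriz: 08:15–09:30, 09:45–10:00, 10:15–11:15.
Vera ∩ Eitan ∩ Beatriz ∩ Yusuf: 08:15–09:30, 10:15–11:15.
Vera ∩ Eitan ∩ Beatriz ∩ Yusuf ∩ Hiro: 08:15–08:45, 10:15–11:15.
Vera ∩ Eitan ∩ Beatriz ∩ Yusuf ∩ Hiro ∩ Alice: 08:15–08:45, 10:15–11:15.
Restricted to 09:45–15:30: 10:15–11:15.
Windows ≥ 30 min: 10:15–11:15.
Earliest such window starts at 10:15.

10:15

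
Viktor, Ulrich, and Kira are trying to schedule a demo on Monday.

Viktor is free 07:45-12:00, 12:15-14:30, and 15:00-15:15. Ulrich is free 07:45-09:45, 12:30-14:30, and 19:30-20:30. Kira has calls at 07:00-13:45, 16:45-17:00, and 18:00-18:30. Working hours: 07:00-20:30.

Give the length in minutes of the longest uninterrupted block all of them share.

45 minutes

Kira free within 07:00–20:30: 13:45–16:45, 17:00–18:00, 18:30–20:30.
Viktor ∩ Ulrich: 07:45–09:45, 12:30–14:30.
Viktor ∩ Ulrich ∩ Kira: 13:45–14:30.
Single common window of 45 minutes.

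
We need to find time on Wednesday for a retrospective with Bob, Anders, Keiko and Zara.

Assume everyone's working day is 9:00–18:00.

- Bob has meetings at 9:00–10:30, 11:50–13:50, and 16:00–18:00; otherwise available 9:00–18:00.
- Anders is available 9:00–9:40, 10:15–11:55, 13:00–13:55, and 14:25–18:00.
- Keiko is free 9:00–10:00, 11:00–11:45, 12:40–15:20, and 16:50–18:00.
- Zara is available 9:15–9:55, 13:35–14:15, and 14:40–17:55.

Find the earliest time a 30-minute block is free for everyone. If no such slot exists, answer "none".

Bob free within 09:00–18:00: 10:30–11:50, 13:50–16:00.
Bob ∩ Anders: 10:30–11:50, 13:50–13:55, 14:25–16:00.
Bob ∩ Anders ∩ Keiko: 11:00–11:45, 13:50–13:55, 14:25–15:20.
Bob ∩ Anders ∩ Keiko ∩ Zara: 13:50–13:55, 14:40–15:20.
Windows ≥ 30 min: 14:40–15:20.
Earliest such window starts at 14:40.

14:40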